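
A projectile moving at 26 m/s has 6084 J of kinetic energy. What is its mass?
m = 2·KE/v² = 2·6084/(26)² = 18.0 kg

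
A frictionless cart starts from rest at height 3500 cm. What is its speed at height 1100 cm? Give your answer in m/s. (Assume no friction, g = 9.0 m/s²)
Convert to SI: h₁−h₂ = 24.0 m
mgh₁ = mgh₂ + ½mv² ⇒ v = √(2g(h₁−h₂)) = √(2·9.0·24.0) = 20.78 m/s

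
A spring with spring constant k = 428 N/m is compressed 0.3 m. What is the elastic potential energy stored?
PE = ½kx² = ½(428)(0.3)² = 19.26 J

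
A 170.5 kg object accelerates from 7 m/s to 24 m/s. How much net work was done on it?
W = ΔKE = ½m(v₂² − v₁²) = ½(170.5)(24² − 7²) = 44926.75 J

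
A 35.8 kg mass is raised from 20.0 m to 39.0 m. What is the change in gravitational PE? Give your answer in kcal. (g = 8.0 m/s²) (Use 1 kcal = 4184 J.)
ΔPE = mgΔh = (35.8)(8.0)(19.0) = 5441.6 J = 1.301 kcal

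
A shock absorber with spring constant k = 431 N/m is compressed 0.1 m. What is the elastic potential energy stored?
PE = ½kx² = ½(431)(0.1)² = 2.155 J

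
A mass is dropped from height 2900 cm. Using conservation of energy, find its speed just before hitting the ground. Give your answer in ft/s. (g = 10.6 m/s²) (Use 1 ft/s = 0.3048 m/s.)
Convert to SI: h = 29.0 m
mgh = ½mv² ⇒ v = √(2gh) = √(2·10.6·29.0) = 24.7952 m/s = 81.35 ft/s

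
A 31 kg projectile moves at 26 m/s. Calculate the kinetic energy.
KE = ½mv² = ½(31)(26)² = 10478.0 J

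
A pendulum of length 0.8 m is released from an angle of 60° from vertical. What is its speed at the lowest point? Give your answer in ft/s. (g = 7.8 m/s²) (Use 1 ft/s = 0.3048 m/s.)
h = L(1 − cosθ) = 0.8(1 − cos60°) = 0.4 m
v = √(2gh) = √(2·7.8·0.4) = 2.498 m/s = 8.196 ft/s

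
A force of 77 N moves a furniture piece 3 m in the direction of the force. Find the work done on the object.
W = F·d = (77)(3) = 231.0 J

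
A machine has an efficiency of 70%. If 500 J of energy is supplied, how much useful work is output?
W_out = η·W_in = 0.7·500 = 350.0 J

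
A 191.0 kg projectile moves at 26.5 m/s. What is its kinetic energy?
KE = ½mv² = ½(191.0)(26.5)² = 67060 J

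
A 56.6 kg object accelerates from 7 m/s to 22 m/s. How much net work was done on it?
W = ΔKE = ½m(v₂² − v₁²) = ½(56.6)(22² − 7²) = 12310.5 J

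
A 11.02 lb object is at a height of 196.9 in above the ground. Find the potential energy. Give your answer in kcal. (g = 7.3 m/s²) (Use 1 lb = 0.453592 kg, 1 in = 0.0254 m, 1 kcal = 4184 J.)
Convert to SI: m = 4.99858 kg, h = 5.00126 m
PE = mgh = (4.99858)(7.3)(5.00126) = 182.494 J = 0.04362 kcal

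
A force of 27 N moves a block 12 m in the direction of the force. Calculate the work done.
W = F·d = (27)(12) = 324.0 J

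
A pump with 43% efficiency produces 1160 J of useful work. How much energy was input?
W_in = W_out/η = 1160/0.43 = 2698 J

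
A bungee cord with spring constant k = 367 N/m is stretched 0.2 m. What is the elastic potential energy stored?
PE = ½kx² = ½(367)(0.2)² = 7.34 J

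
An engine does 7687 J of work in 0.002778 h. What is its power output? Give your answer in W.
Convert to SI: W = 7687.0 J, t = 10.0008 s
P = W/t = 7687.0/10.0008 = 768.6 W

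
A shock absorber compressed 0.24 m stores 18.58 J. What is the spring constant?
k = 2·PE/x² = 2·18.58/(0.24)² = 645.1 N/m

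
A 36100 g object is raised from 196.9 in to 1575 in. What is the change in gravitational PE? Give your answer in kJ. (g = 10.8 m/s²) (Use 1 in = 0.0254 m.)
Convert to SI: m = 36.1 kg, Δh = 35.0037 m
ΔPE = mgΔh = (36.1)(10.8)(35.0037) = 13647.3 J = 13.65 kJ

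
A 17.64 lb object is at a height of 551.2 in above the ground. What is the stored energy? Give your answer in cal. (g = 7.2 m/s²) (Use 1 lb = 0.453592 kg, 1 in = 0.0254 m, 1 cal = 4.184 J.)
Convert to SI: m = 8.00136 kg, h = 14.0005 m
PE = mgh = (8.00136)(7.2)(14.0005) = 806.565 J = 192.8 cal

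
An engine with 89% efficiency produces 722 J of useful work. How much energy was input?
W_in = W_out/η = 722/0.89 = 811.2 J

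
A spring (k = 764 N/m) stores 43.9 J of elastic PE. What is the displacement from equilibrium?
x = √(2·PE/k) = √(2·43.9/764) = 0.339 m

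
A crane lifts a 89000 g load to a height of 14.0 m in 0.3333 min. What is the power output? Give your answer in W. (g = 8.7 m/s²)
Convert to SI: m = 89.0 kg, h = 14.0 m, t = 19.998 s
P = mgh/t = (89.0)(8.7)(14.0)/19.998 = 542.1 W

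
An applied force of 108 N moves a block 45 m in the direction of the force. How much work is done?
W = F·d = (108)(45) = 4860 J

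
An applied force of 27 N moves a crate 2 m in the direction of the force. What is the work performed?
W = F·d = (27)(2) = 54.0 J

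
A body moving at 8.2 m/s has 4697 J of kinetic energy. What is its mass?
m = 2·KE/v² = 2·4697/(8.2)² = 139.7 kg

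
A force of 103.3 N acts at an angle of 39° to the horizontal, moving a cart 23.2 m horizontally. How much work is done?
W = F·d·cosθ = (103.3)(23.2)cos(39°) = 1862 J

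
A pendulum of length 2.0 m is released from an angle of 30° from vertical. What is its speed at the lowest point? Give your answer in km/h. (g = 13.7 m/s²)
h = L(1 − cosθ) = 2.0(1 − cos30°) = 0.267949 m
v = √(2gh) = √(2·13.7·0.267949) = 2.70958 m/s = 9.754 km/h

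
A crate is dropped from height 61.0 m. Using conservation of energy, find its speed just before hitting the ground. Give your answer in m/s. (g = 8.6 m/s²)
mgh = ½mv² ⇒ v = √(2gh) = √(2·8.6·61.0) = 32.39 m/s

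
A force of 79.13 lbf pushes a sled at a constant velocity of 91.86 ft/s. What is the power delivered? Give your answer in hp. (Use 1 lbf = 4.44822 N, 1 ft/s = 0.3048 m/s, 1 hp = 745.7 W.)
Convert to SI: F = 351.988 N, v = 27.9989 m/s
P = Fv = (351.988)(27.9989) = 9855.28 W = 13.22 hp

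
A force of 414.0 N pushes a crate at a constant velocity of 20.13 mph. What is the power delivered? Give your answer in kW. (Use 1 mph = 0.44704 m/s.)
Convert to SI: F = 414.0 N, v = 8.99892 m/s
P = Fv = (414.0)(8.99892) = 3725.55 W = 3.726 kW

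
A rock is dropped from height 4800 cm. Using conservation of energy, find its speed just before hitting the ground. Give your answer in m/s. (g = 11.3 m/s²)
Convert to SI: h = 48.0 m
mgh = ½mv² ⇒ v = √(2gh) = √(2·11.3·48.0) = 32.94 m/s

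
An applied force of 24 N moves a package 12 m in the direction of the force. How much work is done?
W = F·d = (24)(12) = 288.0 J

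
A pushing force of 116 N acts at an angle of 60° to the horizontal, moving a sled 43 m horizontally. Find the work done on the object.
W = F·d·cosθ = (116)(43)cos(60°) = 2494 J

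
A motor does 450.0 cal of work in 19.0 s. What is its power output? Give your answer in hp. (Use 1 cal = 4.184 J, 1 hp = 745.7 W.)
Convert to SI: W = 1882.8 J, t = 19.0 s
P = W/t = 1882.8/19.0 = 99.0947 W = 0.1329 hp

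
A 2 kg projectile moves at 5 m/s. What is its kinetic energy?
KE = ½mv² = ½(2)(5)² = 25.0 J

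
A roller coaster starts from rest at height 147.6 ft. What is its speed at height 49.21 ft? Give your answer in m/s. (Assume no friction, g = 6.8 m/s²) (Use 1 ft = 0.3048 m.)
Convert to SI: h₁−h₂ = 29.9893 m
mgh₁ = mgh₂ + ½mv² ⇒ v = √(2g(h₁−h₂)) = √(2·6.8·29.9893) = 20.2 m/s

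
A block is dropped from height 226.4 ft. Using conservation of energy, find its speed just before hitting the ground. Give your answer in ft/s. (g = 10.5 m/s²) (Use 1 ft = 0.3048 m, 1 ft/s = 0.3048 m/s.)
Convert to SI: h = 69.0067 m
mgh = ½mv² ⇒ v = √(2gh) = √(2·10.5·69.0067) = 38.0676 m/s = 124.9 ft/s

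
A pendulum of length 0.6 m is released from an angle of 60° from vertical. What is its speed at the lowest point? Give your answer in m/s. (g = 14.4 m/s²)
h = L(1 − cosθ) = 0.6(1 − cos60°) = 0.3 m
v = √(2gh) = √(2·14.4·0.3) = 2.939 m/s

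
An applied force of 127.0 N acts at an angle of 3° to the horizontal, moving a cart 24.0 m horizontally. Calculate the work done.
W = F·d·cosθ = (127.0)(24.0)cos(3°) = 3044 J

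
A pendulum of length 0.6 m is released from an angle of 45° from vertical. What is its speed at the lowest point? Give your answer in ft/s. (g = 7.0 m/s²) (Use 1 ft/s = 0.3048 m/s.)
h = L(1 − cosθ) = 0.6(1 − cos45°) = 0.175736 m
v = √(2gh) = √(2·7.0·0.175736) = 1.56854 m/s = 5.146 ft/s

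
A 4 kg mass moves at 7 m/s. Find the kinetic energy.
KE = ½mv² = ½(4)(7)² = 98.0 J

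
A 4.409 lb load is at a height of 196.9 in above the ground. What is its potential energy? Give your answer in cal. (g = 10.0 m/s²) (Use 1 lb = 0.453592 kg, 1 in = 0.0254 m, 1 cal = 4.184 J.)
Convert to SI: m = 1.99989 kg, h = 5.00126 m
PE = mgh = (1.99989)(10.0)(5.00126) = 100.02 J = 23.91 cal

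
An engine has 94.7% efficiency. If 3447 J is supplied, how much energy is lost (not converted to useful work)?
W_lost = W_in(1 − η) = 3447·(1 − 0.947) = 182.7 J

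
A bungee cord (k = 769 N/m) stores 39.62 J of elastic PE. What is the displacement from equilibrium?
x = √(2·PE/k) = √(2·39.62/769) = 0.321 m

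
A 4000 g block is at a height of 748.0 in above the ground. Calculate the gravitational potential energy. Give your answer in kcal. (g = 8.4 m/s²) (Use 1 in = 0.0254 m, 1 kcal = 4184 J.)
Convert to SI: m = 4.0 kg, h = 18.9992 m
PE = mgh = (4.0)(8.4)(18.9992) = 638.373 J = 0.1526 kcal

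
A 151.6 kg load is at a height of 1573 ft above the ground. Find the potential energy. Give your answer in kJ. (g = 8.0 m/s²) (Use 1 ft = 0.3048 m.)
Convert to SI: m = 151.6 kg, h = 479.45 m
PE = mgh = (151.6)(8.0)(479.45) = 581477 J = 581.5 kJ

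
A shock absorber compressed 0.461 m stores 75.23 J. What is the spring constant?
k = 2·PE/x² = 2·75.23/(0.461)² = 708.0 N/m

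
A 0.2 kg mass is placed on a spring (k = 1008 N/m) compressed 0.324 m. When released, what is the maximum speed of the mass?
½kx² = ½mv² ⇒ v = x√(k/m) = (0.324)√(1008/0.2) = 23.0 m/s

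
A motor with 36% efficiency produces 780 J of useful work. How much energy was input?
W_in = W_out/η = 780/0.36 = 2167 J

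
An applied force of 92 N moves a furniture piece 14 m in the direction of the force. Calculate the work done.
W = F·d = (92)(14) = 1288 J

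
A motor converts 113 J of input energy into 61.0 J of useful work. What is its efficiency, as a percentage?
η = W_out/W_in = 61.0/113 = 53.98%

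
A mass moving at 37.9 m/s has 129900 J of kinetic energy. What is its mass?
m = 2·KE/v² = 2·129900/(37.9)² = 180.9 kg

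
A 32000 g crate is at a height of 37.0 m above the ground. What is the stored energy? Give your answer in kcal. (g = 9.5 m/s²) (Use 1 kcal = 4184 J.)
Convert to SI: m = 32.0 kg, h = 37.0 m
PE = mgh = (32.0)(9.5)(37.0) = 11248.0 J = 2.688 kcal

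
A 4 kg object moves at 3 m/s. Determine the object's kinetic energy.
KE = ½mv² = ½(4)(3)² = 18.0 J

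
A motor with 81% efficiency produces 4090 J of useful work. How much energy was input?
W_in = W_out/η = 4090/0.81 = 5049 J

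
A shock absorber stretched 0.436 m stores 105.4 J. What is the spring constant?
k = 2·PE/x² = 2·105.4/(0.436)² = 1109 N/m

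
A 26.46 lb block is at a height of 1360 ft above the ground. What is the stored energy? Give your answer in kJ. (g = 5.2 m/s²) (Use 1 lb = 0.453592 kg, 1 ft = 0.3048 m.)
Convert to SI: m = 12.002 kg, h = 414.528 m
PE = mgh = (12.002)(5.2)(414.528) = 25871.0 J = 25.87 kJ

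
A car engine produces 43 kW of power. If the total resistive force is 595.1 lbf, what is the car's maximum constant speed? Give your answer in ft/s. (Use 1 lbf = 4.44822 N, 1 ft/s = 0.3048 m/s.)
Convert to SI: F = 2647.14 N
P = Fv ⇒ v = P/F = 43000 W/2647.14 N = 16.244 m/s = 53.29 ft/s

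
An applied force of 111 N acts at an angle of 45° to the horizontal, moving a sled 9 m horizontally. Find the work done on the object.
W = F·d·cosθ = (111)(9)cos(45°) = 706.4 J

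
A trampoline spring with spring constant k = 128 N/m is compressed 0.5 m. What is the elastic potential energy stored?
PE = ½kx² = ½(128)(0.5)² = 16.0 J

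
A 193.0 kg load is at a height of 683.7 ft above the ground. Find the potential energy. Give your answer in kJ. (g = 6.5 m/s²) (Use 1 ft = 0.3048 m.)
Convert to SI: m = 193.0 kg, h = 208.392 m
PE = mgh = (193.0)(6.5)(208.392) = 261427 J = 261.4 kJ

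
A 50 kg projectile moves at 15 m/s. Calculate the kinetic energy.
KE = ½mv² = ½(50)(15)² = 5625.0 J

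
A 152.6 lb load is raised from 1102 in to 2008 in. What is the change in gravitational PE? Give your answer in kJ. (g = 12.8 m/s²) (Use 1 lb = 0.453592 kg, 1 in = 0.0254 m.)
Convert to SI: m = 69.2181 kg, Δh = 23.0124 m
ΔPE = mgΔh = (69.2181)(12.8)(23.0124) = 20388.8 J = 20.39 kJ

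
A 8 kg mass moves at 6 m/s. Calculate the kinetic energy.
KE = ½mv² = ½(8)(6)² = 144.0 J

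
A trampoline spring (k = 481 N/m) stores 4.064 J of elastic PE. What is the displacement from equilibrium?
x = √(2·PE/k) = √(2·4.064/481) = 0.13 m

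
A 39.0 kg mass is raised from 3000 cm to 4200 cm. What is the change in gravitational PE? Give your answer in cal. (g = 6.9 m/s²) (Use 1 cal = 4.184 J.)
Convert to SI: m = 39.0 kg, Δh = 12.0 m
ΔPE = mgΔh = (39.0)(6.9)(12.0) = 3229.2 J = 771.8 cal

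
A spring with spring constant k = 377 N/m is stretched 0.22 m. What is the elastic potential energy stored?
PE = ½kx² = ½(377)(0.22)² = 9.123 J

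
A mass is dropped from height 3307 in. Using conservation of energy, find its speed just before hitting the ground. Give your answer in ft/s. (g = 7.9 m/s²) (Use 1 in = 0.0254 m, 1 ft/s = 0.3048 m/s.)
Convert to SI: h = 83.9978 m
mgh = ½mv² ⇒ v = √(2gh) = √(2·7.9·83.9978) = 36.4303 m/s = 119.5 ft/s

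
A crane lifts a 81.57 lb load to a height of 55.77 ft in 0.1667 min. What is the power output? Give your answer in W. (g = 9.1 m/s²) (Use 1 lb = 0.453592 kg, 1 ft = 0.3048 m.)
Convert to SI: m = 36.9995 kg, h = 16.9987 m, t = 10.002 s
P = mgh/t = (36.9995)(9.1)(16.9987)/10.002 = 572.2 W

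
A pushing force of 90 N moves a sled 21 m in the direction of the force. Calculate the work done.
W = F·d = (90)(21) = 1890 J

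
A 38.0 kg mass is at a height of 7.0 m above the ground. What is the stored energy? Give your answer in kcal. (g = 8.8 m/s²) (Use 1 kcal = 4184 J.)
PE = mgh = (38.0)(8.8)(7.0) = 2340.8 J = 0.5595 kcal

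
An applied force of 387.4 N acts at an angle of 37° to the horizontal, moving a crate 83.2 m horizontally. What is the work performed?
W = F·d·cosθ = (387.4)(83.2)cos(37°) = 25740 J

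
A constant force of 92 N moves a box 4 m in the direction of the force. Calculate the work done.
W = F·d = (92)(4) = 368.0 J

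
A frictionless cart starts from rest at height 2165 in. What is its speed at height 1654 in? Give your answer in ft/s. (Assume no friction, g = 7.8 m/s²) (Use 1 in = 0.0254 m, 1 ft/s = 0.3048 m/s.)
Convert to SI: h₁−h₂ = 12.9794 m
mgh₁ = mgh₂ + ½mv² ⇒ v = √(2g(h₁−h₂)) = √(2·7.8·12.9794) = 14.2295 m/s = 46.68 ft/s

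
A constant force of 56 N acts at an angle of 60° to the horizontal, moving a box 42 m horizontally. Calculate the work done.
W = F·d·cosθ = (56)(42)cos(60°) = 1176 J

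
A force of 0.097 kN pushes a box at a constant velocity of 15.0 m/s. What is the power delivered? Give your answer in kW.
Convert to SI: F = 97.0 N, v = 15.0 m/s
P = Fv = (97.0)(15.0) = 1455.0 W = 1.455 kW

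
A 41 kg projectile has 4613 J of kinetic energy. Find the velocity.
v = √(2·KE/m) = √(2·4613/41) = 15.0 m/s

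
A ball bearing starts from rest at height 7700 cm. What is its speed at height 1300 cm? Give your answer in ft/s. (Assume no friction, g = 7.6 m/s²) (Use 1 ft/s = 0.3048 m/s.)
Convert to SI: h₁−h₂ = 64.0 m
mgh₁ = mgh₂ + ½mv² ⇒ v = √(2g(h₁−h₂)) = √(2·7.6·64.0) = 31.1897 m/s = 102.3 ft/s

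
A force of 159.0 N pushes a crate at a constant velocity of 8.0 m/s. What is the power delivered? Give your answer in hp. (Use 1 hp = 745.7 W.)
P = Fv = (159.0)(8.0) = 1272.0 W = 1.706 hp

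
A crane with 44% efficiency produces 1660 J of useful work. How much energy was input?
W_in = W_out/η = 1660/0.44 = 3773 J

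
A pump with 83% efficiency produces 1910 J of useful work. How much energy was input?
W_in = W_out/η = 1910/0.83 = 2301 J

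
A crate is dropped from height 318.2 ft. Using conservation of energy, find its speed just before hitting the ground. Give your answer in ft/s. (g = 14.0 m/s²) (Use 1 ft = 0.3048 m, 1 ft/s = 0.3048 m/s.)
Convert to SI: h = 96.9874 m
mgh = ½mv² ⇒ v = √(2gh) = √(2·14.0·96.9874) = 52.1119 m/s = 171.0 ft/s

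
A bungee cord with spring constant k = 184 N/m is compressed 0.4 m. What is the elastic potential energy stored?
PE = ½kx² = ½(184)(0.4)² = 14.72 J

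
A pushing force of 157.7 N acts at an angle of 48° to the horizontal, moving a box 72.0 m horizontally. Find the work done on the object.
W = F·d·cosθ = (157.7)(72.0)cos(48°) = 7598 J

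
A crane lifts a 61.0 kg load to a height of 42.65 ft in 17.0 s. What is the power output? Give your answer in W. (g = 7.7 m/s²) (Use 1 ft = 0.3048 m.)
Convert to SI: m = 61.0 kg, h = 12.9997 m, t = 17.0 s
P = mgh/t = (61.0)(7.7)(12.9997)/17.0 = 359.2 W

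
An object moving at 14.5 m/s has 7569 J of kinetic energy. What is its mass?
m = 2·KE/v² = 2·7569/(14.5)² = 72.0 kg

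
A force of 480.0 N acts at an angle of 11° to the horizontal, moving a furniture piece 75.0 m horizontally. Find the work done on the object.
W = F·d·cosθ = (480.0)(75.0)cos(11°) = 35340 J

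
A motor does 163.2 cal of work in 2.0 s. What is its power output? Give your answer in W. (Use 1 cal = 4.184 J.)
Convert to SI: W = 682.829 J, t = 2.0 s
P = W/t = 682.829/2.0 = 341.4 W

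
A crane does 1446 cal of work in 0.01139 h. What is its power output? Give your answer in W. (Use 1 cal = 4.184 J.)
Convert to SI: W = 6050.06 J, t = 41.004 s
P = W/t = 6050.06/41.004 = 147.5 W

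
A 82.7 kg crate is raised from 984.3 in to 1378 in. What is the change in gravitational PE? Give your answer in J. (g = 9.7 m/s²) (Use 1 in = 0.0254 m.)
Convert to SI: m = 82.7 kg, Δh = 9.99998 m
ΔPE = mgΔh = (82.7)(9.7)(9.99998) = 8022 J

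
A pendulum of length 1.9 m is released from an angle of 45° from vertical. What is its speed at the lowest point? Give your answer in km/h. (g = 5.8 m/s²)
h = L(1 − cosθ) = 1.9(1 − cos45°) = 0.556497 m
v = √(2gh) = √(2·5.8·0.556497) = 2.54074 m/s = 9.147 km/h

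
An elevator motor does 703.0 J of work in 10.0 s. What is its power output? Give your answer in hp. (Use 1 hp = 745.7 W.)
P = W/t = 703.0/10.0 = 70.3 W = 0.09427 hp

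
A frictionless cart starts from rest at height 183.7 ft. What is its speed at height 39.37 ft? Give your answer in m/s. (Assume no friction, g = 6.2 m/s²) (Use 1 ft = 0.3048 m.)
Convert to SI: h₁−h₂ = 43.9918 m
mgh₁ = mgh₂ + ½mv² ⇒ v = √(2g(h₁−h₂)) = √(2·6.2·43.9918) = 23.36 m/s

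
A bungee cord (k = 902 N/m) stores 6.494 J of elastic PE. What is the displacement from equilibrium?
x = √(2·PE/k) = √(2·6.494/902) = 0.12 m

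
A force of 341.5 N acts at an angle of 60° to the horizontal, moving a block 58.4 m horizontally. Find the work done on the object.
W = F·d·cosθ = (341.5)(58.4)cos(60°) = 9972 J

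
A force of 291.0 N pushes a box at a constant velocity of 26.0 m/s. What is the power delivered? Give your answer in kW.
P = Fv = (291.0)(26.0) = 7566.0 W = 7.566 kW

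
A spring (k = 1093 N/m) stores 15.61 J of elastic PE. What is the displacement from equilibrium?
x = √(2·PE/k) = √(2·15.61/1093) = 0.169 m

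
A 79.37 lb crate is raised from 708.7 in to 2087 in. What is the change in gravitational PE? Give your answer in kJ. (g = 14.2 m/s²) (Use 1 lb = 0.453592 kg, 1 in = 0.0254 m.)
Convert to SI: m = 36.0016 kg, Δh = 35.0088 m
ΔPE = mgΔh = (36.0016)(14.2)(35.0088) = 17897.3 J = 17.9 kJ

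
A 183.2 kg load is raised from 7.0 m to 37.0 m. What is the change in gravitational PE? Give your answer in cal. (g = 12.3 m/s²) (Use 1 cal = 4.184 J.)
ΔPE = mgΔh = (183.2)(12.3)(30.0) = 67600.8 J = 16160 cal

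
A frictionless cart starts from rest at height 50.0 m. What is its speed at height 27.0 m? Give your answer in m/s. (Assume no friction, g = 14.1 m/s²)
mgh₁ = mgh₂ + ½mv² ⇒ v = √(2g(h₁−h₂)) = √(2·14.1·23.0) = 25.47 m/s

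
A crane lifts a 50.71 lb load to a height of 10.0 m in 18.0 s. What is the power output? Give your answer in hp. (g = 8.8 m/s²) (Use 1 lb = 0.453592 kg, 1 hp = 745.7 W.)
Convert to SI: m = 23.0017 kg, h = 10.0 m, t = 18.0 s
P = mgh/t = (23.0017)(8.8)(10.0)/18.0 = 112.453 W = 0.1508 hp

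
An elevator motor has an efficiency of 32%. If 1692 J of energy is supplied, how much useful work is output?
W_out = η·W_in = 0.32·1692 = 541.44 J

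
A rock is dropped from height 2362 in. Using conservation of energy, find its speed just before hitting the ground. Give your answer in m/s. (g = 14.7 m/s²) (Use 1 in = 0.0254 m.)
Convert to SI: h = 59.9948 m
mgh = ½mv² ⇒ v = √(2gh) = √(2·14.7·59.9948) = 42.0 m/s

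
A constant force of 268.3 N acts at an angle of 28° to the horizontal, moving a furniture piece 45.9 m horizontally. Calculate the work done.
W = F·d·cosθ = (268.3)(45.9)cos(28°) = 10870 J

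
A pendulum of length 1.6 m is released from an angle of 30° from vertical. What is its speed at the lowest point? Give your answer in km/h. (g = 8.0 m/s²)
h = L(1 − cosθ) = 1.6(1 − cos30°) = 0.214359 m
v = √(2gh) = √(2·8.0·0.214359) = 1.85196 m/s = 6.667 km/h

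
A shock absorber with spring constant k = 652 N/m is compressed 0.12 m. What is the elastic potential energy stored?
PE = ½kx² = ½(652)(0.12)² = 4.694 J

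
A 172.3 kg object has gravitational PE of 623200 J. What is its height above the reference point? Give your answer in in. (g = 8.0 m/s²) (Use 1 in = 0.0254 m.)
h = PE/(mg) = 623200/(172.3·8.0) = 452.118 m = 17800 in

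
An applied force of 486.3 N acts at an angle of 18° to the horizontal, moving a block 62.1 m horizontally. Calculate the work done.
W = F·d·cosθ = (486.3)(62.1)cos(18°) = 28720 J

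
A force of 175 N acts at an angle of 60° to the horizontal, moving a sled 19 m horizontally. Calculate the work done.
W = F·d·cosθ = (175)(19)cos(60°) = 1663 J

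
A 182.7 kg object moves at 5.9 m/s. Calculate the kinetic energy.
KE = ½mv² = ½(182.7)(5.9)² = 3180 J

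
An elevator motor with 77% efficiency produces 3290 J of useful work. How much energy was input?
W_in = W_out/η = 3290/0.77 = 4273 J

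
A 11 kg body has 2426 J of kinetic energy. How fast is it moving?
v = √(2·KE/m) = √(2·2426/11) = 21.0 m/s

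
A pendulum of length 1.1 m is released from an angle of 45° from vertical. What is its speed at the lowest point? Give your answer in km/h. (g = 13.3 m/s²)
h = L(1 − cosθ) = 1.1(1 − cos45°) = 0.322183 m
v = √(2gh) = √(2·13.3·0.322183) = 2.92747 m/s = 10.54 km/h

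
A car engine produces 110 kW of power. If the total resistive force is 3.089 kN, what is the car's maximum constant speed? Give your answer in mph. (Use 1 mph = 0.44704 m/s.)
Convert to SI: F = 3089.0 N
P = Fv ⇒ v = P/F = 110000 W/3089.0 N = 35.6102 m/s = 79.66 mph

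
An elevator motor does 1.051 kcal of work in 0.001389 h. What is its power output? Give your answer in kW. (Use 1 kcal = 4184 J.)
Convert to SI: W = 4397.38 J, t = 5.0004 s
P = W/t = 4397.38/5.0004 = 879.406 W = 0.8794 kW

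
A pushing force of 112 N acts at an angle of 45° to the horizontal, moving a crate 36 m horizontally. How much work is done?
W = F·d·cosθ = (112)(36)cos(45°) = 2851 J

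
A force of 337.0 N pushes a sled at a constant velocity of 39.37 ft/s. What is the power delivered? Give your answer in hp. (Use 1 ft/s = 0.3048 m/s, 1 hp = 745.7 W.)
Convert to SI: F = 337.0 N, v = 12.0 m/s
P = Fv = (337.0)(12.0) = 4043.99 W = 5.423 hp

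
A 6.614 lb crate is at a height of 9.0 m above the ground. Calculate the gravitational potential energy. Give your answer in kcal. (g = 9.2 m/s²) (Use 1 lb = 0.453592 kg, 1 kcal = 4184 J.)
Convert to SI: m = 3.00006 kg, h = 9.0 m
PE = mgh = (3.00006)(9.2)(9.0) = 248.405 J = 0.05937 kcal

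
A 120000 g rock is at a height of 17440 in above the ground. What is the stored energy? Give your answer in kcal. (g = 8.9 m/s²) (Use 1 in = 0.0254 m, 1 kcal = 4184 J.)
Convert to SI: m = 120.0 kg, h = 442.976 m
PE = mgh = (120.0)(8.9)(442.976) = 473098 J = 113.1 kcal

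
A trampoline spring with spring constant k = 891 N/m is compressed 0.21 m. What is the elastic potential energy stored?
PE = ½kx² = ½(891)(0.21)² = 19.65 J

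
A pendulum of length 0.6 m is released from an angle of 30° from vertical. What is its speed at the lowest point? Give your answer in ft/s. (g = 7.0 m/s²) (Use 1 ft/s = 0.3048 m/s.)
h = L(1 − cosθ) = 0.6(1 − cos30°) = 0.0803848 m
v = √(2gh) = √(2·7.0·0.0803848) = 1.06084 m/s = 3.48 ft/s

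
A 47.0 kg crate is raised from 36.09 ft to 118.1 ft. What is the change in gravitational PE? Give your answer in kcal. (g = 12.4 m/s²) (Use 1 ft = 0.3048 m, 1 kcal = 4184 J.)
Convert to SI: m = 47.0 kg, Δh = 24.9966 m
ΔPE = mgΔh = (47.0)(12.4)(24.9966) = 14568.0 J = 3.482 kcal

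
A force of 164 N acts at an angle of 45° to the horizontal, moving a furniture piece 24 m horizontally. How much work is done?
W = F·d·cosθ = (164)(24)cos(45°) = 2783 J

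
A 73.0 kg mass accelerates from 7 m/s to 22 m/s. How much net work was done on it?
W = ΔKE = ½m(v₂² − v₁²) = ½(73.0)(22² − 7²) = 15877.5 J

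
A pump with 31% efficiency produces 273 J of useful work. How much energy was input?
W_in = W_out/η = 273/0.31 = 880.6 J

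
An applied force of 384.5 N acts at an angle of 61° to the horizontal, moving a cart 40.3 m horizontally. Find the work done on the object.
W = F·d·cosθ = (384.5)(40.3)cos(61°) = 7512 J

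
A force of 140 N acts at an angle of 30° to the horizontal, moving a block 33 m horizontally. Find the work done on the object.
W = F·d·cosθ = (140)(33)cos(30°) = 4001 J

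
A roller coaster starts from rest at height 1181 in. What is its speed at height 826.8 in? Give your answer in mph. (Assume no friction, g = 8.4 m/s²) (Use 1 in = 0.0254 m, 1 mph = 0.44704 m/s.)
Convert to SI: h₁−h₂ = 8.99668 m
mgh₁ = mgh₂ + ½mv² ⇒ v = √(2g(h₁−h₂)) = √(2·8.4·8.99668) = 12.2941 m/s = 27.5 mph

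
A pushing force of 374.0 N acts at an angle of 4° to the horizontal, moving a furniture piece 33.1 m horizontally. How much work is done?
W = F·d·cosθ = (374.0)(33.1)cos(4°) = 12350 J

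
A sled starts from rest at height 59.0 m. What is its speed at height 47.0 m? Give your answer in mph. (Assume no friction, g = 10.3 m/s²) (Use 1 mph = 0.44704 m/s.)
mgh₁ = mgh₂ + ½mv² ⇒ v = √(2g(h₁−h₂)) = √(2·10.3·12.0) = 15.7226 m/s = 35.17 mph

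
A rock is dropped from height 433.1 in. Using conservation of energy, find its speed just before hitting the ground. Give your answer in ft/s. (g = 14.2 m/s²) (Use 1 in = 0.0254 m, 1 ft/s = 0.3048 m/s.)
Convert to SI: h = 11.0007 m
mgh = ½mv² ⇒ v = √(2gh) = √(2·14.2·11.0007) = 17.6754 m/s = 57.99 ft/s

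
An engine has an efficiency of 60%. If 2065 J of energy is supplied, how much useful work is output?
W_out = η·W_in = 0.6·2065 = 1239.0 J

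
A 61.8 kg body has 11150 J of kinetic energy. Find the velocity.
v = √(2·KE/m) = √(2·11150/61.8) = 19.0 m/s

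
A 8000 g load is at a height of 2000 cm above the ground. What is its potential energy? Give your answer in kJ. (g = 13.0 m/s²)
Convert to SI: m = 8.0 kg, h = 20.0 m
PE = mgh = (8.0)(13.0)(20.0) = 2080.0 J = 2.08 kJ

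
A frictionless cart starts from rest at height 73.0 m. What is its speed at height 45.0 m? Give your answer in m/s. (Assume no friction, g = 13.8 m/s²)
mgh₁ = mgh₂ + ½mv² ⇒ v = √(2g(h₁−h₂)) = √(2·13.8·28.0) = 27.8 m/s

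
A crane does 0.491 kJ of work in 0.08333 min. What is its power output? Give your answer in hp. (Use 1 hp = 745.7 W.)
Convert to SI: W = 491.0 J, t = 4.9998 s
P = W/t = 491.0/4.9998 = 98.2039 W = 0.1317 hp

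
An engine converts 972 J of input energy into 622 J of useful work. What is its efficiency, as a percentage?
η = W_out/W_in = 622/972 = 63.99%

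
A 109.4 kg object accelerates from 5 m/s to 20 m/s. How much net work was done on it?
W = ΔKE = ½m(v₂² − v₁²) = ½(109.4)(20² − 5²) = 20512.5 J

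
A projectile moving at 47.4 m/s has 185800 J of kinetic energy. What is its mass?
m = 2·KE/v² = 2·185800/(47.4)² = 165.4 kg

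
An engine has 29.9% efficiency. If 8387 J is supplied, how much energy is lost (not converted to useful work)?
W_lost = W_in(1 − η) = 8387·(1 − 0.299) = 5879 J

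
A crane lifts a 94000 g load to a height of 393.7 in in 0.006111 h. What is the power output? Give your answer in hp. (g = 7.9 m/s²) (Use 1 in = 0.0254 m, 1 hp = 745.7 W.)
Convert to SI: m = 94.0 kg, h = 9.99998 m, t = 21.9996 s
P = mgh/t = (94.0)(7.9)(9.99998)/21.9996 = 337.551 W = 0.4527 hp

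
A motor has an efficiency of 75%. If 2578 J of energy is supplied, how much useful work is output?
W_out = η·W_in = 0.75·2578 = 1933.5 J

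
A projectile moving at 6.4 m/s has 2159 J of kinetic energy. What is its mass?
m = 2·KE/v² = 2·2159/(6.4)² = 105.4 kg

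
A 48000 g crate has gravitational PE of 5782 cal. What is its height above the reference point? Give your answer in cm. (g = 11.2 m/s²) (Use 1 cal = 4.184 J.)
Convert to SI: m = 48.0 kg, PE = 24191.9 J
h = PE/(mg) = 24191.9/(48.0·11.2) = 44.9998 m = 4500 cm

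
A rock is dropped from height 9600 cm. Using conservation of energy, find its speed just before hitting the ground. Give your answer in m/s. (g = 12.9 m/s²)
Convert to SI: h = 96.0 m
mgh = ½mv² ⇒ v = √(2gh) = √(2·12.9·96.0) = 49.77 m/s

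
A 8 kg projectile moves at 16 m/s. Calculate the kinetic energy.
KE = ½mv² = ½(8)(16)² = 1024.0 J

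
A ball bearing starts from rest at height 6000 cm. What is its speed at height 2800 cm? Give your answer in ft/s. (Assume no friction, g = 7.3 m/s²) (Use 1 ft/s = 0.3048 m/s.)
Convert to SI: h₁−h₂ = 32.0 m
mgh₁ = mgh₂ + ½mv² ⇒ v = √(2g(h₁−h₂)) = √(2·7.3·32.0) = 21.6148 m/s = 70.91 ft/s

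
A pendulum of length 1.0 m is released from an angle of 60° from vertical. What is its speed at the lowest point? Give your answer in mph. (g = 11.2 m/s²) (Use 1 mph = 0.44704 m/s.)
h = L(1 − cosθ) = 1.0(1 − cos60°) = 0.5 m
v = √(2gh) = √(2·11.2·0.5) = 3.34664 m/s = 7.486 mph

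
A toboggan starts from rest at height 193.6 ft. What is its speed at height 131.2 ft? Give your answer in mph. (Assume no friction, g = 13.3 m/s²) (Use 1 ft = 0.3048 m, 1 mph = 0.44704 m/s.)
Convert to SI: h₁−h₂ = 19.0195 m
mgh₁ = mgh₂ + ½mv² ⇒ v = √(2g(h₁−h₂)) = √(2·13.3·19.0195) = 22.4926 m/s = 50.31 mph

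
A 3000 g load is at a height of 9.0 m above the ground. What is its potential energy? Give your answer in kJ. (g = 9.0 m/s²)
Convert to SI: m = 3.0 kg, h = 9.0 m
PE = mgh = (3.0)(9.0)(9.0) = 243.0 J = 0.243 kJ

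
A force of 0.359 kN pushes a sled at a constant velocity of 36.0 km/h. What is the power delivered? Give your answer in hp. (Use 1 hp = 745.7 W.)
Convert to SI: F = 359.0 N, v = 10.0 m/s
P = Fv = (359.0)(10.0) = 3590.0 W = 4.814 hp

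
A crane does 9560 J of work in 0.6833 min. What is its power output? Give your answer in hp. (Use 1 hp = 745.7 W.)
Convert to SI: W = 9560.0 J, t = 40.998 s
P = W/t = 9560.0/40.998 = 233.182 W = 0.3127 hp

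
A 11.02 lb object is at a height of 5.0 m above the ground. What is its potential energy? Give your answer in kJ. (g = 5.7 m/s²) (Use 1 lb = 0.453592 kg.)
Convert to SI: m = 4.99858 kg, h = 5.0 m
PE = mgh = (4.99858)(5.7)(5.0) = 142.46 J = 0.1425 kJ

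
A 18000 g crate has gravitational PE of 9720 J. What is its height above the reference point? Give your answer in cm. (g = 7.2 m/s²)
Convert to SI: m = 18.0 kg, PE = 9720.0 J
h = PE/(mg) = 9720.0/(18.0·7.2) = 75.0 m = 7500 cm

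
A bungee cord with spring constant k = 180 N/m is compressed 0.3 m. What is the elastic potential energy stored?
PE = ½kx² = ½(180)(0.3)² = 8.1 J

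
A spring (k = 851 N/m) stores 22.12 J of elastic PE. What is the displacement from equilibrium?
x = √(2·PE/k) = √(2·22.12/851) = 0.228 m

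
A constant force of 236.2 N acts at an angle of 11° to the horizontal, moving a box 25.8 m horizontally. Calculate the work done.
W = F·d·cosθ = (236.2)(25.8)cos(11°) = 5982 J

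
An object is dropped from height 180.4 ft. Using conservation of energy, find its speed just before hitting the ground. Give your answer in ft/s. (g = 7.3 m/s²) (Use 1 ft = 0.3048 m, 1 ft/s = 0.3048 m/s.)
Convert to SI: h = 54.9859 m
mgh = ½mv² ⇒ v = √(2gh) = √(2·7.3·54.9859) = 28.3336 m/s = 92.96 ft/s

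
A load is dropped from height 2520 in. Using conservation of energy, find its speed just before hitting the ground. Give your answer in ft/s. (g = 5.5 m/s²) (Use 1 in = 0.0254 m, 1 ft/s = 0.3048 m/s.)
Convert to SI: h = 64.008 m
mgh = ½mv² ⇒ v = √(2gh) = √(2·5.5·64.008) = 26.5347 m/s = 87.06 ft/s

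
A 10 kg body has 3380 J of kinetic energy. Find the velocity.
v = √(2·KE/m) = √(2·3380/10) = 26.0 m/s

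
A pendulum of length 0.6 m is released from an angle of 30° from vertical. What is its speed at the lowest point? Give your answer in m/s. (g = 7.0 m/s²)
h = L(1 − cosθ) = 0.6(1 − cos30°) = 0.0803848 m
v = √(2gh) = √(2·7.0·0.0803848) = 1.061 m/s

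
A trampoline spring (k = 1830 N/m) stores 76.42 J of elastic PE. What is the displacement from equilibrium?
x = √(2·PE/k) = √(2·76.42/1830) = 0.289 m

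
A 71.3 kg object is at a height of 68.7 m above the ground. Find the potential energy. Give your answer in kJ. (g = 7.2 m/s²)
PE = mgh = (71.3)(7.2)(68.7) = 35267.8 J = 35.27 kJ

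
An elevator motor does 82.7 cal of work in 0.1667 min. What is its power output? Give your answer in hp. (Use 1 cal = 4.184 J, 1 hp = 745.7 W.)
Convert to SI: W = 346.017 J, t = 10.002 s
P = W/t = 346.017/10.002 = 34.5948 W = 0.04639 hp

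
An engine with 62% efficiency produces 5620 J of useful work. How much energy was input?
W_in = W_out/η = 5620/0.62 = 9065 J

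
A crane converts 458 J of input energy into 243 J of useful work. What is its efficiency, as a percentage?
η = W_out/W_in = 243/458 = 53.06%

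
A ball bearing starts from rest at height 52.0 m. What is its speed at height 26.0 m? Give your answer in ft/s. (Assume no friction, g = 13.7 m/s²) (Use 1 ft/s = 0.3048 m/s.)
mgh₁ = mgh₂ + ½mv² ⇒ v = √(2g(h₁−h₂)) = √(2·13.7·26.0) = 26.6908 m/s = 87.57 ft/s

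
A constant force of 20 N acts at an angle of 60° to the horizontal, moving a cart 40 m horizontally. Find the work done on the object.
W = F·d·cosθ = (20)(40)cos(60°) = 400.0 J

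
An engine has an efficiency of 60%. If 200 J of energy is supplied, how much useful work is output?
W_out = η·W_in = 0.6·200 = 120.0 J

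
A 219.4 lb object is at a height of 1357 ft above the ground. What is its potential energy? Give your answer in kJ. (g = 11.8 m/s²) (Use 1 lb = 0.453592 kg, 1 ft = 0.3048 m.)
Convert to SI: m = 99.5181 kg, h = 413.614 m
PE = mgh = (99.5181)(11.8)(413.614) = 485712 J = 485.7 kJ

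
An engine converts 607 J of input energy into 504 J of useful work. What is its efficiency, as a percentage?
η = W_out/W_in = 504/607 = 83.03%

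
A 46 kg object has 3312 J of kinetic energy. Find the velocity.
v = √(2·KE/m) = √(2·3312/46) = 12.0 m/s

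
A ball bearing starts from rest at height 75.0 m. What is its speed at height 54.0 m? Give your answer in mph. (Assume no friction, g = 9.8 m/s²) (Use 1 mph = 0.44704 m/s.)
mgh₁ = mgh₂ + ½mv² ⇒ v = √(2g(h₁−h₂)) = √(2·9.8·21.0) = 20.2879 m/s = 45.38 mph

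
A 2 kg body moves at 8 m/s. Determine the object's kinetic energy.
KE = ½mv² = ½(2)(8)² = 64.0 J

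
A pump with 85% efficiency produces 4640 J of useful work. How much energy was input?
W_in = W_out/η = 4640/0.85 = 5459 J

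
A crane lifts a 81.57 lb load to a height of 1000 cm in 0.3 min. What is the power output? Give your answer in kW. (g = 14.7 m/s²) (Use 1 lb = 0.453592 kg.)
Convert to SI: m = 36.9995 kg, h = 10.0 m, t = 18.0 s
P = mgh/t = (36.9995)(14.7)(10.0)/18.0 = 302.163 W = 0.3022 kW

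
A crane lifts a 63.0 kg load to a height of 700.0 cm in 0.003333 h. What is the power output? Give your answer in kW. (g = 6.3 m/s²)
Convert to SI: m = 63.0 kg, h = 7.0 m, t = 11.9988 s
P = mgh/t = (63.0)(6.3)(7.0)/11.9988 = 231.548 W = 0.2315 kW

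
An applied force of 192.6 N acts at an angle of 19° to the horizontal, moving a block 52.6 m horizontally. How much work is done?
W = F·d·cosθ = (192.6)(52.6)cos(19°) = 9579 J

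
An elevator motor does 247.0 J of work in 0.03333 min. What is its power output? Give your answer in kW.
Convert to SI: W = 247.0 J, t = 1.9998 s
P = W/t = 247.0/1.9998 = 123.512 W = 0.1235 kW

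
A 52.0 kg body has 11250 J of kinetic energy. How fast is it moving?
v = √(2·KE/m) = √(2·11250/52.0) = 20.8 m/s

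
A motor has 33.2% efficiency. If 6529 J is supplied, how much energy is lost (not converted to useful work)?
W_lost = W_in(1 − η) = 6529·(1 − 0.332) = 4361 J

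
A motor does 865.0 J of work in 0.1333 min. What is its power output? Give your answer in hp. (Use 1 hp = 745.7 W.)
Convert to SI: W = 865.0 J, t = 7.998 s
P = W/t = 865.0/7.998 = 108.152 W = 0.145 hp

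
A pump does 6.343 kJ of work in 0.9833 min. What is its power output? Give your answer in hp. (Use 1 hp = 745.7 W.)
Convert to SI: W = 6343.0 J, t = 58.998 s
P = W/t = 6343.0/58.998 = 107.512 W = 0.1442 hp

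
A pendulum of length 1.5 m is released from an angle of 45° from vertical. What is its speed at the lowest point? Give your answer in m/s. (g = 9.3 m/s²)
h = L(1 − cosθ) = 1.5(1 − cos45°) = 0.43934 m
v = √(2gh) = √(2·9.3·0.43934) = 2.859 m/s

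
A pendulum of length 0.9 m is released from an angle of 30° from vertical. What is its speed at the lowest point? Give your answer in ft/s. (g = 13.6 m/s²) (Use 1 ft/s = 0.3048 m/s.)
h = L(1 − cosθ) = 0.9(1 − cos30°) = 0.120577 m
v = √(2gh) = √(2·13.6·0.120577) = 1.81099 m/s = 5.942 ft/s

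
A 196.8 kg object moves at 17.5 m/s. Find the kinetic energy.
KE = ½mv² = ½(196.8)(17.5)² = 30140 J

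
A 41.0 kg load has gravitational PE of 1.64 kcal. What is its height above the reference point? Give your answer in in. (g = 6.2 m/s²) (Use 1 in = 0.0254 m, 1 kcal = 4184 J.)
Convert to SI: m = 41.0 kg, PE = 6861.76 J
h = PE/(mg) = 6861.76/(41.0·6.2) = 26.9935 m = 1063 in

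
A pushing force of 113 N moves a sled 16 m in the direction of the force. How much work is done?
W = F·d = (113)(16) = 1808 J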